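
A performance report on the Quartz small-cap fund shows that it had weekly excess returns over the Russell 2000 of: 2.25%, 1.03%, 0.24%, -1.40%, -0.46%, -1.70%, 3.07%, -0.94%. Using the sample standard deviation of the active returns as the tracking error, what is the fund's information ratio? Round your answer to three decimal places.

0.151

μ = (2.25 + 1.03 + 0.24 − 1.4 − 0.46 − 1.7 + 3.07 − 0.94) / 8 = 2.090 / 8 = 0.2613%
Σ(r − μ)² = 21.0051; sample σ = √(21.0051/7) = 1.7323%
IR = μ / tracking error = 0.2613 / 1.7323 = 0.1508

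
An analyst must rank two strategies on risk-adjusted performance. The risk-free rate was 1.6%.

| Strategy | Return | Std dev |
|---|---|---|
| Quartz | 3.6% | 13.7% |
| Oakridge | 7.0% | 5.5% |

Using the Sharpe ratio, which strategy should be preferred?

Quartz: Sharpe ratio = (3.6% − 1.6%) / 13.7% = 0.146
Oakridge: Sharpe ratio = (7.0% − 1.6%) / 5.5% = 0.982
Highest: Oakridge (0.982).

Oakridge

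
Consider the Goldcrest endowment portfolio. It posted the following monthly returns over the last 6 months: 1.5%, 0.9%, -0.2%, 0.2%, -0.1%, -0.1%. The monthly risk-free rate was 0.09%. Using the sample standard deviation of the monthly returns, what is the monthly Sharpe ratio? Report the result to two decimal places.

Mean return r̄ = 2.20 / 6 = 0.3667%
Sample std dev = √[2.3533 / 5] = 0.6860%
Sharpe = (r̄ − rf) / σ = (0.3667 − 0.09) / 0.6860 = 0.2767 / 0.6860 = 0.4034

0.40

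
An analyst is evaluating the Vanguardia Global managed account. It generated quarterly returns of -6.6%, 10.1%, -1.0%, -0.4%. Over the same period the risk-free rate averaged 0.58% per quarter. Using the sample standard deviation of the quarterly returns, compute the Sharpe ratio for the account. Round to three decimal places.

Mean return r̄ = 2.10 / 4 = 0.5250%
Sample std dev = √[145.6275 / 3] = 6.9672%
Sharpe = (r̄ − rf) / σ = (0.5250 − 0.58) / 6.9672 = -0.0550 / 6.9672 = -0.0079

-0.008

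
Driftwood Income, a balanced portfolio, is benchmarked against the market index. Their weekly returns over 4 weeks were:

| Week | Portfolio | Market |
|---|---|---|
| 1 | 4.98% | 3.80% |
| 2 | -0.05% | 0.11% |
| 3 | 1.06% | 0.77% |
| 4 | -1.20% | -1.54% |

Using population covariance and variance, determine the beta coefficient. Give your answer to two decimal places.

r̄p = 1.1975%,  r̄m = 0.7850%
Cov = Σ(rp − r̄p)(rm − r̄m) / 4 = 4.4556
Var(rm) = Σ(rm − r̄m)² / 4 = 3.7379
β = Cov / Var = 4.4556 / 3.7379 = 1.1920

1.19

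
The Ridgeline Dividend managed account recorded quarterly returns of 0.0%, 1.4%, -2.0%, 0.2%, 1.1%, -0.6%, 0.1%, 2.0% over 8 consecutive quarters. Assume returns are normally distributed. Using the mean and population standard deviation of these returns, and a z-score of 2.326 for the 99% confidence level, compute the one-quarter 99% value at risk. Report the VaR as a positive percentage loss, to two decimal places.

2.45

r̄ = (0 + 1.4 − 2 + 0.2 + 1.1 − 0.6 + 0.1 + 2) / 8 = 2.20 / 8 = 0.2750%
Σ(r − r̄)² = (0 − 0.2750)² + (1.4 − 0.2750)² + … = 10.9750
σ = √[10.9750 / 8] = 1.1713%
VaR = −(r̄ − z·σ) = −(0.2750 − 2.326 × 1.1713) = −(-2.4494) = 2.4494%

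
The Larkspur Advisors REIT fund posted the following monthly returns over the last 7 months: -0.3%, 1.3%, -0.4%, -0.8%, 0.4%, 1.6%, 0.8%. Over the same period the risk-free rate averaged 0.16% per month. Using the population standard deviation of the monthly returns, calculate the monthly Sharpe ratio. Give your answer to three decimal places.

0.251

Mean return r̄ = 2.60 / 7 = 0.3714%
Σ(r − r̄)² = 4.9743; population σ = √(4.9743/7) = 0.8430%
Sharpe = (r̄ − rf) / σ = (0.3714 − 0.16) / 0.8430 = 0.2114 / 0.8430 = 0.2508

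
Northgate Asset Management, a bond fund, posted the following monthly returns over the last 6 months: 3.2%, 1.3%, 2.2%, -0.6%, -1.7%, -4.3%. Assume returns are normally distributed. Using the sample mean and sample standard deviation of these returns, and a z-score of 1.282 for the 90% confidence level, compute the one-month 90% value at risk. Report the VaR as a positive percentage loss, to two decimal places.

3.54

Mean return μ = 0.10 / 6 = 0.0167%
Sample σ = √[Σ(r − μ)² / 5] = √[38.5083 / 5] = √7.7017 = 2.7752%
VaR = −(μ − z·σ) = −(0.0167 − 1.282 × 2.7752) = −(-3.5411) = 3.5411%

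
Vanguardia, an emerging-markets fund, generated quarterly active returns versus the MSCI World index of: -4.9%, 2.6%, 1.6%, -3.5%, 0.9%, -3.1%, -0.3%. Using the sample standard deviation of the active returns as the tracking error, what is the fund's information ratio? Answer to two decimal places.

-0.33

μ = (-4.9 + 2.6 + 1.6 − 3.5 + 0.9 − 3.1 − 0.3) / 7 = -0.9571%
Sample std dev = √[49.6771 / 6] = 2.8774%
IR = μ / tracking error = -0.9571 / 2.8774 = -0.3326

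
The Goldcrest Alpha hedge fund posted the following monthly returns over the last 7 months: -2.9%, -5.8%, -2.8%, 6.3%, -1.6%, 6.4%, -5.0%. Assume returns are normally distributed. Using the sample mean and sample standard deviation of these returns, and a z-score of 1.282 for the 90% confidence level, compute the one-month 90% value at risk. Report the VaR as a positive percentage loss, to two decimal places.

7.26

Mean return r̄ = -5.40 / 7 = -0.7714%
Σ(r − r̄)² = (-2.9 − (-0.7714))² + (-5.8 − (-0.7714))² + (-2.8 − (-0.7714))² + … = 153.9343
sample σ = √(153.9343 / 6) = √25.6557 = 5.0651%
VaR = −(r̄ − z·σ) = −(-0.7714 − 1.282 × 5.0651) = −(-7.2649) = 7.2649%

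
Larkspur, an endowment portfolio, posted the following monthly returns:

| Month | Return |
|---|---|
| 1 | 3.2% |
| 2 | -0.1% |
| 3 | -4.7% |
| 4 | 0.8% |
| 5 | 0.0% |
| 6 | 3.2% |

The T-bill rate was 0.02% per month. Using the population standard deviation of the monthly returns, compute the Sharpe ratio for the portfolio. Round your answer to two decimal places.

0.14

μ = (3.2 − 0.1 − 4.7 + 0.8 + 0 + 3.2) / 6 = 0.4000%
Σ(r − μ)² = (3.2 − 0.4000)² + (-0.1 − 0.4000)² + … = 42.2600
σ = √[42.2600 / 6] = 2.6539%
Sharpe = (μ − rf) / σ = (0.4000 − 0.02) / 2.6539 = 0.3800 / 2.6539 = 0.1432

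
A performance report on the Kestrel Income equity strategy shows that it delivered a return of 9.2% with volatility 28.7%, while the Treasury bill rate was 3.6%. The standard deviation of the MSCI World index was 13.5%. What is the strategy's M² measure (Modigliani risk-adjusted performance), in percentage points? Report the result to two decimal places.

6.23

Sharpe = (Rp − Rf) / σp = (9.2% − 3.6%) / 28.7% = 0.1951
M² = Rf + Sharpe × σm = 3.6% + 0.1951 × 13.5% = 6.2339%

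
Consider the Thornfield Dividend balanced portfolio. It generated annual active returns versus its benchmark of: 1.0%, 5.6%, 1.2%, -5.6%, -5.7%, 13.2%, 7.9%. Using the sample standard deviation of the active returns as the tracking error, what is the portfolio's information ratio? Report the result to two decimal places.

0.36

Mean return μ = 17.60 / 7 = 2.5143%
Σ(r − μ)² = (1 − 2.5143)² + (5.6 − 2.5143)² + (1.2 − 2.5143)² + … = 290.0486
sample σ = √(290.0486 / 6) = √48.3414 = 6.9528%
IR = μ / tracking error = 2.5143 / 6.9528 = 0.3616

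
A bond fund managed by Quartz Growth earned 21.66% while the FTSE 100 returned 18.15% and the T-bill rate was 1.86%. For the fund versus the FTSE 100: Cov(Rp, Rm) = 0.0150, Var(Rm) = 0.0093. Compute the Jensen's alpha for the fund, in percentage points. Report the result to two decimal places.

β = Cov / Var = 0.0150 / 0.0093 = 1.6129
E[R] = Rf + β(Rm − Rf) = 1.86% + 1.6129 × (18.15% − 1.86%) = 28.1341%
α = Rp − E[R] = 21.66% − 28.1341% = -6.4741

-6.47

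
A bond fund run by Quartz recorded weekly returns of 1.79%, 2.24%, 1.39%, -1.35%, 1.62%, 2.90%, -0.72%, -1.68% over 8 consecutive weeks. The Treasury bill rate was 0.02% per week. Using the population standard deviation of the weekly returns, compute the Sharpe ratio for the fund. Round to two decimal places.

0.46

Mean return r̄ = 6.190 / 8 = 0.7738%
Σ(r − r̄)² = (1.79 − 0.7738)² + (2.24 − 0.7738)² + … = 21.5620
σ = √[21.5620 / 8] = 1.6417%
Sharpe = (r̄ − rf) / σ = (0.7738 − 0.02) / 1.6417 = 0.7538 / 1.6417 = 0.4592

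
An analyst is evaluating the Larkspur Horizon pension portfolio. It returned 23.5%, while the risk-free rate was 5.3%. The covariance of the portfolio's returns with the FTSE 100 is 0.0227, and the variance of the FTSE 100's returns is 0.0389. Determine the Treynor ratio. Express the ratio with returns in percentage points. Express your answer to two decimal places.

β = Cov / Var = 0.0227 / 0.0389 = 0.5835
Treynor = (Rp − Rf) / β = (23.5% − 5.3%) / 0.5835 = 18.20 / 0.5835 = 31.1911

31.19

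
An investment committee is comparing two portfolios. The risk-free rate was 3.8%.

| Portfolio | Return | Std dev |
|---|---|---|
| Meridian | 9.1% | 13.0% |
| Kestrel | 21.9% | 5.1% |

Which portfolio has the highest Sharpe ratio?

Meridian: Sharpe ratio = (9.1% − 3.8%) / 13.0% = 0.408
Kestrel: Sharpe ratio = (21.9% − 3.8%) / 5.1% = 3.549
Highest: Kestrel (3.549).

Kestrel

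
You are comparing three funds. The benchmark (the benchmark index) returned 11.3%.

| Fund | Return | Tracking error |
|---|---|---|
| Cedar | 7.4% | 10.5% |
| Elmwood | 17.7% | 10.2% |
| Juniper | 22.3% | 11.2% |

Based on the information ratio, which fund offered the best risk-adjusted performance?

Juniper

Cedar: IR = (7.4% − 11.3%) / 10.5% = -0.371
Elmwood: IR = (17.7% − 11.3%) / 10.2% = 0.627
Juniper: IR = (22.3% − 11.3%) / 11.2% = 0.982
Highest: Juniper (0.982).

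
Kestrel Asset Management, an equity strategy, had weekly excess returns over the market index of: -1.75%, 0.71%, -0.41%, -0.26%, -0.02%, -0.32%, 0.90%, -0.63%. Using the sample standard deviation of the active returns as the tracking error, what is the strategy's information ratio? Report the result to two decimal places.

r̄ = (-1.75 + 0.71 − 0.41 − 0.26 − 0.02 − 0.32 + 0.9 − 0.63) / 8 = -1.780 / 8 = -0.2225%
Σ(r − r̄)² = (-1.75 − (-0.2225))² + (0.71 − (-0.2225))² + (-0.41 − (-0.2225))² + … = 4.7160
σ = √[4.7160 / 7] = 0.8208%
IR = r̄ / tracking error = -0.2225 / 0.8208 = -0.2711

-0.27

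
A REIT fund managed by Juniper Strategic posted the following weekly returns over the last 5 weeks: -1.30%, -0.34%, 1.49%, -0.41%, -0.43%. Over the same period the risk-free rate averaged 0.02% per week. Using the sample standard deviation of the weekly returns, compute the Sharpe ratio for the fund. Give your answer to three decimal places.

μ = (-1.3 − 0.34 + 1.49 − 0.41 − 0.43) / 5 = -0.990 / 5 = -0.1980%
Σ(r − μ)² = (-1.3 − (-0.1980))² + (-0.34 − (-0.1980))² + … = 4.1827
σ = √[4.1827 / 4] = 1.0226%
Sharpe = (μ − rf) / σ = (-0.1980 − 0.02) / 1.0226 = -0.2180 / 1.0226 = -0.2132

-0.213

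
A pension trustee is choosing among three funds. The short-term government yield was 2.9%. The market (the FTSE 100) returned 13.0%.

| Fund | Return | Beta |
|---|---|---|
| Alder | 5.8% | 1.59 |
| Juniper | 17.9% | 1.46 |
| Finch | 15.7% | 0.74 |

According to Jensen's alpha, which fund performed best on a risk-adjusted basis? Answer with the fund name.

Alder: α = 5.8% − [2.9% + 1.59 × (13.0% − 2.9%)] = -13.159
Juniper: α = 17.9% − [2.9% + 1.46 × (13.0% − 2.9%)] = 0.254
Finch: α = 15.7% − [2.9% + 0.74 × (13.0% − 2.9%)] = 5.326
Highest: Finch (5.326).

Finch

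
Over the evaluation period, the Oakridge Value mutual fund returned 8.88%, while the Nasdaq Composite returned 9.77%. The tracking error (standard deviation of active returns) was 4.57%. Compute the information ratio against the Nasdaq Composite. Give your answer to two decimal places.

-0.19

IR = (Rp − Rb) / TE = (8.88% − 9.77%) / 4.57% = -0.89% / 4.57% = -0.1947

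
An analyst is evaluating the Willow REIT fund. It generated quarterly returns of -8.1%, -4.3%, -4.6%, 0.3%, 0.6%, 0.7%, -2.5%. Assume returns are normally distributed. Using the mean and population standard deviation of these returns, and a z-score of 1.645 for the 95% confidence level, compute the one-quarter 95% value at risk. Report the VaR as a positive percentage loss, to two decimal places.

Mean return r̄ = -17.90 / 7 = -2.5571%
Σ(r − r̄)² = 66.6771; population σ = √(66.6771/7) = 3.0863%
VaR = −(r̄ − z·σ) = −(-2.5571 − 1.645 × 3.0863) = −(-7.6341) = 7.6341%

7.63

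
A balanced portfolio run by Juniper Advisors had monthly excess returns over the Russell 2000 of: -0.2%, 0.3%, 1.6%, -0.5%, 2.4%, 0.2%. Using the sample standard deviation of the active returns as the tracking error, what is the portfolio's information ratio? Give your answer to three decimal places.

μ = (-0.2 + 0.3 + 1.6 − 0.5 + 2.4 + 0.2) / 6 = 0.6333%
Sample σ = √[Σ(r − μ)² / 5] = √[6.3333 / 5] = √1.2667 = 1.1255%
IR = μ / tracking error = 0.6333 / 1.1255 = 0.5627

0.563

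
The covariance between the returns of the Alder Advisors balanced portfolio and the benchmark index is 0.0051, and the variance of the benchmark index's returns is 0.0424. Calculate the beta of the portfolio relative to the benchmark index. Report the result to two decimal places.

0.12

β = Cov(Rp, Rm) / Var(Rm) = 0.0051 / 0.0424 = 0.1203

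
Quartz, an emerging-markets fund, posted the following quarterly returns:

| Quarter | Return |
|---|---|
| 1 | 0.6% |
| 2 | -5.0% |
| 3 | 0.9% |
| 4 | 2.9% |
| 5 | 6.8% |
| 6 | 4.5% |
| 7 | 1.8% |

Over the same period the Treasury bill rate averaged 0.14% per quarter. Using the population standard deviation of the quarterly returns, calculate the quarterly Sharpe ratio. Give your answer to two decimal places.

μ = (0.6 − 5 + 0.9 + 2.9 + 6.8 + 4.5 + 1.8) / 7 = 12.50 / 7 = 1.7857%
Σ(r − μ)² = 81.9886; population σ = √(81.9886/7) = 3.4224%
Sharpe = (μ − rf) / σ = (1.7857 − 0.14) / 3.4224 = 1.6457 / 3.4224 = 0.4809

0.48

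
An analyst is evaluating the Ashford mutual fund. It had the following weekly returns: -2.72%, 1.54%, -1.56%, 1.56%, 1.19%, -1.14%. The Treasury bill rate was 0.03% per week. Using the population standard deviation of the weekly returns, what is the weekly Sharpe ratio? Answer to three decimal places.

Mean return μ = -1.130 / 6 = -0.1883%
Σ(r − μ)² = 17.1401; population σ = √(17.1401/6) = 1.6902%
Sharpe = (μ − rf) / σ = (-0.1883 − 0.03) / 1.6902 = -0.2183 / 1.6902 = -0.1292

-0.129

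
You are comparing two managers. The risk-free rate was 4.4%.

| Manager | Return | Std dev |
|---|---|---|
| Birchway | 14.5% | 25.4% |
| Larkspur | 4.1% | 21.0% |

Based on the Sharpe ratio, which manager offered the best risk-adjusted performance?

Birchway: Sharpe ratio = (14.5% − 4.4%) / 25.4% = 0.398
Larkspur: Sharpe ratio = (4.1% − 4.4%) / 21.0% = -0.014
Highest: Birchway (0.398).

Birchway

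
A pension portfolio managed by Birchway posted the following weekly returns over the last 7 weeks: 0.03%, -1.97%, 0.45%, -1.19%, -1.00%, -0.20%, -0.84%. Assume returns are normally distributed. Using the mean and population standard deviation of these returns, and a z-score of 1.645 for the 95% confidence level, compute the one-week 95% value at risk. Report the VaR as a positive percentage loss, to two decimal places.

1.93

μ = (0.03 − 1.97 + 0.45 − 1.19 − 1 − 0.2 − 0.84) / 7 = -0.6743%
Σ(r − μ)² = (0.03 − (-0.6743))² + (-1.97 − (-0.6743))² + … = 4.0634
population σ = √(4.0634 / 7) = √0.5805 = 0.7619%
VaR = −(μ − z·σ) = −(-0.6743 − 1.645 × 0.7619) = −(-1.9276) = 1.9276%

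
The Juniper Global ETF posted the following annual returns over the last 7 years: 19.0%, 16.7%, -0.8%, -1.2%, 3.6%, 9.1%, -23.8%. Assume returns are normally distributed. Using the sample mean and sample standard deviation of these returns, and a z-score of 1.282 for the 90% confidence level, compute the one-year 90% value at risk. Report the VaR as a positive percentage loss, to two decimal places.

μ = (19 + 16.7 − 0.8 − 1.2 + 3.6 + 9.1 − 23.8) / 7 = 22.60 / 7 = 3.2286%
Σ(r − μ)² = (19 − 3.2286)² + (16.7 − 3.2286)² + … = 1231.2143
σ = √[1231.2143 / 6] = 14.3249%
VaR = −(μ − z·σ) = −(3.2286 − 1.282 × 14.3249) = −(-15.1359) = 15.1359%

15.14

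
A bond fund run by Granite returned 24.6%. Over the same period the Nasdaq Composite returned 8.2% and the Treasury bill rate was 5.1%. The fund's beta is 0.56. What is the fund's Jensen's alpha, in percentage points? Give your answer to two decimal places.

17.76

CAPM expected return = Rf + β(Rm − Rf) = 5.1% + 0.56 × (8.2% − 5.1%) = 5.1 + 0.56 × 3.10 = 6.8360%
Jensen's α = Rp − E[R] = 24.6% − 6.8360% = 17.7640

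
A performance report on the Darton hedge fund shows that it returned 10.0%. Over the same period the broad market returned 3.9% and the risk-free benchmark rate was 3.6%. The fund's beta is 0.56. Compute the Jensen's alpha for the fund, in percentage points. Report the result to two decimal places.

6.23

CAPM expected return = Rf + β(Rm − Rf) = 3.6% + 0.56 × (3.9% − 3.6%) = 3.6 + 0.56 × 0.30 = 3.7680%
Jensen's α = Rp − E[R] = 10.0% − 3.7680% = 6.2320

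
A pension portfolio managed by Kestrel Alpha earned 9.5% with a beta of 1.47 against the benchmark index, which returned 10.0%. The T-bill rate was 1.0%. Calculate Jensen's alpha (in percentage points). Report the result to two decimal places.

-4.73

CAPM expected return = Rf + β(Rm − Rf) = 1.0% + 1.47 × (10.0% − 1.0%) = 1 + 1.47 × 9.00 = 14.2300%
Jensen's α = Rp − E[R] = 9.5% − 14.2300% = -4.7300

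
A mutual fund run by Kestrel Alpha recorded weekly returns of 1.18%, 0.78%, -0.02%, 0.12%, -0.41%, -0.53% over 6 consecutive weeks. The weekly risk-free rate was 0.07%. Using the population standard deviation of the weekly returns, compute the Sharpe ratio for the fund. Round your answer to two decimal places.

μ = (1.18 + 0.78 − 0.02 + 0.12 − 0.41 − 0.53) / 6 = 1.120 / 6 = 0.1867%
Population σ = √[Σ(r − μ)² / 6] = √[2.2555 / 6] = √0.3759 = 0.6131%
Sharpe = (μ − rf) / σ = (0.1867 − 0.07) / 0.6131 = 0.1167 / 0.6131 = 0.1903

0.19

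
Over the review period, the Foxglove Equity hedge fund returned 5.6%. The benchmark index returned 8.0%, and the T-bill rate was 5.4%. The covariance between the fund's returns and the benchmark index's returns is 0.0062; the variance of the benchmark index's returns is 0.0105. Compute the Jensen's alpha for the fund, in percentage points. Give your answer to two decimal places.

β = Cov / Var = 0.0062 / 0.0105 = 0.5905
E[R] = Rf + β(Rm − Rf) = 5.4% + 0.5905 × (8.0% − 5.4%) = 6.9353%
α = Rp − E[R] = 5.6% − 6.9353% = -1.3353

-1.34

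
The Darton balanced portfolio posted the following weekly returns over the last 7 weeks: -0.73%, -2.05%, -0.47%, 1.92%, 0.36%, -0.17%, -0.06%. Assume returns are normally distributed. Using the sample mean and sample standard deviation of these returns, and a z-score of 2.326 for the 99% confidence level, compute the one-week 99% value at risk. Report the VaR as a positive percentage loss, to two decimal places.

r̄ = (-0.73 − 2.05 − 0.47 + 1.92 + 0.36 − 0.17 − 0.06) / 7 = -0.1714%
Σ(r − r̄)² = 8.5991; sample σ = √(8.5991/6) = 1.1972%
VaR = −(r̄ − z·σ) = −(-0.1714 − 2.326 × 1.1972) = −(-2.9561) = 2.9561%

2.96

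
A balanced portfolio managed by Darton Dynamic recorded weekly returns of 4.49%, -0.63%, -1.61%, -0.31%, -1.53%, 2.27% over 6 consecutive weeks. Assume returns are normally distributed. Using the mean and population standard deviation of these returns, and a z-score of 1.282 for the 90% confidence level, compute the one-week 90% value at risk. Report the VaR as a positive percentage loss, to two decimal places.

2.40

r̄ = (4.49 − 0.63 − 1.61 − 0.31 − 1.53 + 2.27) / 6 = 2.680 / 6 = 0.4467%
Population σ = √[Σ(r − r̄)² / 6] = √[29.5419 / 6] = √4.9237 = 2.2189%
VaR = −(r̄ − z·σ) = −(0.4467 − 1.282 × 2.2189) = −(-2.3979) = 2.3979%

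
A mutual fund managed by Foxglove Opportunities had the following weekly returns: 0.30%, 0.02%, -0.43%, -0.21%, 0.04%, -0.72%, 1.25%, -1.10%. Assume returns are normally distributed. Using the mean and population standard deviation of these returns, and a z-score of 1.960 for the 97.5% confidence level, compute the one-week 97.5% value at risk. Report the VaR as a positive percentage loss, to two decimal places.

1.41

Mean return r̄ = -0.850 / 8 = -0.1063%
Σ(r − r̄)² = (0.3 − (-0.1063))² + (0.02 − (-0.1063))² + … = 3.5216
population σ = √(3.5216 / 8) = √0.4402 = 0.6635%
VaR = −(r̄ − z·σ) = −(-0.1063 − 1.960 × 0.6635) = −(-1.4068) = 1.4068%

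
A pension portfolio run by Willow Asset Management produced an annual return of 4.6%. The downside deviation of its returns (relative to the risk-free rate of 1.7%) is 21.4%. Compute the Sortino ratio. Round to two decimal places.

Sortino = (Rp − Rf) / σd = (4.6% − 1.7%) / 21.4% = 2.90% / 21.4% = 0.1355

0.14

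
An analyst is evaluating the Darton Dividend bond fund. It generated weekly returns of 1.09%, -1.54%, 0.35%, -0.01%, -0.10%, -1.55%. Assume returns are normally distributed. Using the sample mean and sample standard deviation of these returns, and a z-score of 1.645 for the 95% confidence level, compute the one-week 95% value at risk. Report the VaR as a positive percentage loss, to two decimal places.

r̄ = (1.09 − 1.54 + 0.35 − 0.01 − 0.1 − 1.55) / 6 = -0.2933%
Σ(r − r̄)² = 5.5785; sample σ = √(5.5785/5) = 1.0563%
VaR = −(r̄ − z·σ) = −(-0.2933 − 1.645 × 1.0563) = −(-2.0309) = 2.0309%

2.03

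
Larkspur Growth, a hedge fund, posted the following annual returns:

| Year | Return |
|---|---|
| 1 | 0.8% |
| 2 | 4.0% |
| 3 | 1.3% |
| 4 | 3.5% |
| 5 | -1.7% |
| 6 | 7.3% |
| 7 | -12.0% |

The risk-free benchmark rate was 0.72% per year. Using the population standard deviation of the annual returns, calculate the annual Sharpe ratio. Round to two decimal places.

r̄ = (0.8 + 4 + 1.3 + 3.5 − 1.7 + 7.3 − 12) / 7 = 3.20 / 7 = 0.4571%
Σ(r − r̄)² = (0.8 − 0.4571)² + (4 − 0.4571)² + (1.3 − 0.4571)² + … = 229.2971
σ = √[229.2971 / 7] = 5.7233%
Sharpe = (r̄ − rf) / σ = (0.4571 − 0.72) / 5.7233 = -0.2629 / 5.7233 = -0.0459

-0.05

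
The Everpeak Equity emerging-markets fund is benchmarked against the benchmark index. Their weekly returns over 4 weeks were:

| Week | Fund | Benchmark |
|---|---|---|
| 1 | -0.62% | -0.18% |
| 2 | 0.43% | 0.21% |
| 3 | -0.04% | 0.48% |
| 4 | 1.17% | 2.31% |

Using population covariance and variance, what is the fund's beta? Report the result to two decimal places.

0.61

r̄p = 0.2350%,  r̄m = 0.7050%
Cov = Σ(rp − r̄p)(rm − r̄m) / 4 = 0.5557
Var(rm) = Σ(rm − r̄m)² / 4 = 0.9137
β = Cov / Var = 0.5557 / 0.9137 = 0.6082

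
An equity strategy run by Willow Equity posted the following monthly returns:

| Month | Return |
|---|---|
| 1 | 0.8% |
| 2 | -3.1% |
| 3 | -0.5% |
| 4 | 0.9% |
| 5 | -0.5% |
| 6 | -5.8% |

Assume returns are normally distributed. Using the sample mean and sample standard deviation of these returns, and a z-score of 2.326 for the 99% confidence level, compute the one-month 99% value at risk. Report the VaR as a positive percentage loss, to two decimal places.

r̄ = (0.8 − 3.1 − 0.5 + 0.9 − 0.5 − 5.8) / 6 = -8.20 / 6 = -1.3667%
Sample σ = √[Σ(r − r̄)² / 5] = √[33.9933 / 5] = √6.7987 = 2.6074%
VaR = −(r̄ − z·σ) = −(-1.3667 − 2.326 × 2.6074) = −(-7.4315) = 7.4315%

7.43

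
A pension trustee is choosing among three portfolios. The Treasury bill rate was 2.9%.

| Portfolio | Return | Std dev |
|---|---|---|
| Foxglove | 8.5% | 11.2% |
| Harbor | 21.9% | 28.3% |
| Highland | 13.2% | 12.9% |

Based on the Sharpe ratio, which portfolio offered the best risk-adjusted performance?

Foxglove: Sharpe ratio = (8.5% − 2.9%) / 11.2% = 0.500
Harbor: Sharpe ratio = (21.9% − 2.9%) / 28.3% = 0.671
Highland: Sharpe ratio = (13.2% − 2.9%) / 12.9% = 0.798
Highest: Highland (0.798).

Highland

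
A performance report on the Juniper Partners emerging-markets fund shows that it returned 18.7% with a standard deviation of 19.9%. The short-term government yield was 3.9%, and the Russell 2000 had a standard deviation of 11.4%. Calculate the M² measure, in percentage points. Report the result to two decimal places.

12.38

Sharpe = (Rp − Rf) / σp = (18.7% − 3.9%) / 19.9% = 0.7437
M² = Rf + Sharpe × σm = 3.9% + 0.7437 × 11.4% = 12.3782%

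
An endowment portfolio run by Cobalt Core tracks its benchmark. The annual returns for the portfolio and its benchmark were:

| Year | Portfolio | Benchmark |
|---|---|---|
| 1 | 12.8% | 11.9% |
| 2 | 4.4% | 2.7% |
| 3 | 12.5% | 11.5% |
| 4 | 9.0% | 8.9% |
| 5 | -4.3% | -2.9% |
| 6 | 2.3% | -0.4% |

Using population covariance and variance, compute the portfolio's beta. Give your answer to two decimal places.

1.02

r̄p = 6.1167%,  r̄m = 5.2833%
Cov = Σ(rp − r̄p)(rm − r̄m) / 6 = 34.2836
Var(rm) = Σ(rm − r̄m)² / 6 = 33.5747
β = Cov / Var = 34.2836 / 33.5747 = 1.0211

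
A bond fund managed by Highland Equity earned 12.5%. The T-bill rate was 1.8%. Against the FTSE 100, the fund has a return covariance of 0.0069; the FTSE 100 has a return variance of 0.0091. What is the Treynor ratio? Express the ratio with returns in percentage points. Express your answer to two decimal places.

β = Cov / Var = 0.0069 / 0.0091 = 0.7582
Treynor = (Rp − Rf) / β = (12.5% − 1.8%) / 0.7582 = 10.70 / 0.7582 = 14.1124

14.11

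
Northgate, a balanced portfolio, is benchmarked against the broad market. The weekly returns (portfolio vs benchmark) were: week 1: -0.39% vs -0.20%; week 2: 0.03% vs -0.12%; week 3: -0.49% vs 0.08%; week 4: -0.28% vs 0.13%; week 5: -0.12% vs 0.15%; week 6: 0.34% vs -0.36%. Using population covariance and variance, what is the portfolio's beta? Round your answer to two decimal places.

-0.89

r̄p = -0.1517%,  r̄m = -0.0533%
Cov = Σ(rp − r̄p)(rm − r̄m) / 6 = -0.0317
Var(rm) = Σ(rm − r̄m)² / 6 = 0.0355
β = Cov / Var = -0.0317 / 0.0355 = -0.8930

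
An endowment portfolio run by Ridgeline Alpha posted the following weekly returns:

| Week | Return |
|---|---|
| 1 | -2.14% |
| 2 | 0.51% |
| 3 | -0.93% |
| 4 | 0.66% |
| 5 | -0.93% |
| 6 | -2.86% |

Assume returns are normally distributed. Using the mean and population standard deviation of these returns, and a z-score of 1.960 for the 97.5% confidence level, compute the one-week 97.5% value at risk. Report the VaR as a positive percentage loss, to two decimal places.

r̄ = (-2.14 + 0.51 − 0.93 + 0.66 − 0.93 − 2.86) / 6 = -0.9483%
Population σ = √[Σ(r − r̄)² / 6] = √[9.7887 / 6] = √1.6315 = 1.2773%
VaR = −(r̄ − z·σ) = −(-0.9483 − 1.960 × 1.2773) = −(-3.4518) = 3.4518%

3.45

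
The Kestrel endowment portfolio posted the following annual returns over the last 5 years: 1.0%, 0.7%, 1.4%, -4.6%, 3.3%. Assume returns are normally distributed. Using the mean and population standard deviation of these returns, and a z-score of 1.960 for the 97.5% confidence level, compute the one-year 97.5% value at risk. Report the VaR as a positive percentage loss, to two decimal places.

r̄ = (1 + 0.7 + 1.4 − 4.6 + 3.3) / 5 = 1.80 / 5 = 0.3600%
Population σ = √[Σ(r − r̄)² / 5] = √[34.8520 / 5] = √6.9704 = 2.6402%
VaR = −(r̄ − z·σ) = −(0.3600 − 1.960 × 2.6402) = −(-4.8148) = 4.8148%

4.81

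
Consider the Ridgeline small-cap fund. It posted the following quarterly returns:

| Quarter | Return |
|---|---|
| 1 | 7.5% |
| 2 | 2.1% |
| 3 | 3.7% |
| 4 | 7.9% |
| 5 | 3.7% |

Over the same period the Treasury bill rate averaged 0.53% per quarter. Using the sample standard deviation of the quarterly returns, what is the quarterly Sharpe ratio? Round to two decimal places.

μ = (7.5 + 2.1 + 3.7 + 7.9 + 3.7) / 5 = 4.9800%
Σ(r − μ)² = 26.4480; sample σ = √(26.4480/4) = 2.5714%
Sharpe = (μ − rf) / σ = (4.9800 − 0.53) / 2.5714 = 4.4500 / 2.5714 = 1.7306

1.73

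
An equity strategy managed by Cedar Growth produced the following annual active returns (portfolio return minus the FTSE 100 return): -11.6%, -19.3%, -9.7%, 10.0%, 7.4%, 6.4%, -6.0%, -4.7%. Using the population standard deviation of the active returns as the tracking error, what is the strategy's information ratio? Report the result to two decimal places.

-0.35

r̄ = (-11.6 − 19.3 − 9.7 + 10 + 7.4 + 6.4 − 6 − 4.7) / 8 = -27.50 / 8 = -3.4375%
Population std dev = √[760.4188 / 8] = 9.7495%
IR = r̄ / tracking error = -3.4375 / 9.7495 = -0.3526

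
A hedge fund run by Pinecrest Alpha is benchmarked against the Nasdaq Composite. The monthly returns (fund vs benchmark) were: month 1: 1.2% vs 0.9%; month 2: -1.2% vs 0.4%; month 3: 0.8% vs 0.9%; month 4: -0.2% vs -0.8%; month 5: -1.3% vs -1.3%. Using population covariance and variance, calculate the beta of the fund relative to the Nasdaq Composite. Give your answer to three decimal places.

r̄p = -0.1400%,  r̄m = 0.0200%
Cov = Σ(rp − r̄p)(rm − r̄m) / 5 = 0.6368
Var(rm) = Σ(rm − r̄m)² / 5 = 0.8216
β = Cov / Var = 0.6368 / 0.8216 = 0.7751

0.775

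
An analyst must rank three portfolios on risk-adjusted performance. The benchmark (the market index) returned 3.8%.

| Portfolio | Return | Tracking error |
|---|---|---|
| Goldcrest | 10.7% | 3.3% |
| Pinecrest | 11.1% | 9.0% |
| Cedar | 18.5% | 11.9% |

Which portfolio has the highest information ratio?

Goldcrest

Goldcrest: IR = (10.7% − 3.8%) / 3.3% = 2.091
Pinecrest: IR = (11.1% − 3.8%) / 9.0% = 0.811
Cedar: IR = (18.5% − 3.8%) / 11.9% = 1.235
Highest: Goldcrest (2.091).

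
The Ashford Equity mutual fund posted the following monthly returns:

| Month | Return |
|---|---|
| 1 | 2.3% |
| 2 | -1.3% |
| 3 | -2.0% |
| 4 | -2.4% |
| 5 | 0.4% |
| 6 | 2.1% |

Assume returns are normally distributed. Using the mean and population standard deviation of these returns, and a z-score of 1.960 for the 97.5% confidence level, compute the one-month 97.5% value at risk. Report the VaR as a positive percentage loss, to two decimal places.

r̄ = (2.3 − 1.3 − 2 − 2.4 + 0.4 + 2.1) / 6 = -0.1500%
Population std dev = √[21.1750 / 6] = 1.8786%
VaR = −(r̄ − z·σ) = −(-0.1500 − 1.960 × 1.8786) = −(-3.8321) = 3.8321%

3.83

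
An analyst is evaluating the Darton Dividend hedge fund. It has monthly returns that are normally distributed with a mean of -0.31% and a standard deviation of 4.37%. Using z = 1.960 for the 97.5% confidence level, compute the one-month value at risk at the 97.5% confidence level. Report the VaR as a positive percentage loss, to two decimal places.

VaR (as % loss) = −(μ − z·σ) = −(-0.31% − 1.960 × 4.37%) = −(-8.8752%) = 8.8752%

8.88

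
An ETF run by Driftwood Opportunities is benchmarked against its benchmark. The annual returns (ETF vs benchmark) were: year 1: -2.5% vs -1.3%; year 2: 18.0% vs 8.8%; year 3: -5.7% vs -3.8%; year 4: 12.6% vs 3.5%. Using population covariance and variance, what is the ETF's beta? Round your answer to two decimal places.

r̄p = 5.6000%,  r̄m = 1.8000%
Cov = Σ(rp − r̄p)(rm − r̄m) / 4 = 46.7725
Var(rm) = Σ(rm − r̄m)² / 4 = 23.2150
β = Cov / Var = 46.7725 / 23.2150 = 2.0148

2.01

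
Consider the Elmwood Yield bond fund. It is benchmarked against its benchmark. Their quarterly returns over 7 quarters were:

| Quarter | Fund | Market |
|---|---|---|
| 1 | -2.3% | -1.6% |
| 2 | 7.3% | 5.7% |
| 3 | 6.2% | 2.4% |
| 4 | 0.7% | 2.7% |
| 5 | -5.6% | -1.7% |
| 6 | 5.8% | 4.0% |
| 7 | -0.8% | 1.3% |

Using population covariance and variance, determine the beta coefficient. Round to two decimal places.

1.61

r̄p = 1.6143%,  r̄m = 1.8286%
Cov = Σ(rp − r̄p)(rm − r̄m) / 7 = 10.4396
Var(rm) = Σ(rm − r̄m)² / 7 = 6.4678
β = Cov / Var = 10.4396 / 6.4678 = 1.6141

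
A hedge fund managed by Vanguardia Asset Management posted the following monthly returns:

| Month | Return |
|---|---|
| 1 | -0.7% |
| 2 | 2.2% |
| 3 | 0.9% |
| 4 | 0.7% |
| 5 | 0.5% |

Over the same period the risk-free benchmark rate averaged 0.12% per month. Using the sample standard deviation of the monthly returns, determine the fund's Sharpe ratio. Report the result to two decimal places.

0.58

r̄ = (-0.7 + 2.2 + 0.9 + 0.7 + 0.5) / 5 = 3.60 / 5 = 0.7200%
Sample σ = √[Σ(r − r̄)² / 4] = √[4.2880 / 4] = √1.0720 = 1.0354%
Sharpe = (r̄ − rf) / σ = (0.7200 − 0.12) / 1.0354 = 0.6000 / 1.0354 = 0.5795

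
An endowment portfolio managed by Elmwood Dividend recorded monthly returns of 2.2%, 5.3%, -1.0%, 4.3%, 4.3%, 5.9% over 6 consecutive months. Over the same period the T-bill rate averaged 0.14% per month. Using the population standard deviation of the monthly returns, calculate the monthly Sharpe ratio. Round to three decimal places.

1.450

r̄ = (2.2 + 5.3 − 1 + 4.3 + 4.3 + 5.9) / 6 = 3.5000%
Σ(r − r̄)² = (2.2 − 3.5000)² + (5.3 − 3.5000)² + (-1 − 3.5000)² + … = 32.2200
population σ = √(32.2200 / 6) = √5.3700 = 2.3173%
Sharpe = (r̄ − rf) / σ = (3.5000 − 0.14) / 2.3173 = 3.3600 / 2.3173 = 1.4500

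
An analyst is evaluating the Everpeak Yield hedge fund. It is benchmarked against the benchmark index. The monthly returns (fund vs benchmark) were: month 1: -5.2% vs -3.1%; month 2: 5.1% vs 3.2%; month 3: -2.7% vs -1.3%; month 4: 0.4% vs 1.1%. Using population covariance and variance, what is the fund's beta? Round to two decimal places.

1.60

r̄p = -0.6000%,  r̄m = -0.0250%
Cov = Σ(rp − r̄p)(rm − r̄m) / 4 = 9.0825
Var(rm) = Σ(rm − r̄m)² / 4 = 5.6869
β = Cov / Var = 9.0825 / 5.6869 = 1.5971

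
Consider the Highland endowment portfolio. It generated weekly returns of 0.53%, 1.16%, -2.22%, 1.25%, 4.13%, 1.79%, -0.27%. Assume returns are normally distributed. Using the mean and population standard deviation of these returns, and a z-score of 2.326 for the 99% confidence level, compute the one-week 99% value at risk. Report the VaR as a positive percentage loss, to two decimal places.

r̄ = (0.53 + 1.16 − 2.22 + 1.25 + 4.13 + 1.79 − 0.27) / 7 = 0.9100%
Population std dev = √[22.6546 / 7] = 1.7990%
VaR = −(r̄ − z·σ) = −(0.9100 − 2.326 × 1.7990) = −(-3.2745) = 3.2745%

3.27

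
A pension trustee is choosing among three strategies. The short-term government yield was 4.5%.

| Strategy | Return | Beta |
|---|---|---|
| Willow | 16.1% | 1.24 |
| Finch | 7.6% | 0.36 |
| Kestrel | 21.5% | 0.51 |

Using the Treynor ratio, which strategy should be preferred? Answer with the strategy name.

Willow: Treynor = (16.1% − 4.5%) / 1.24 = 9.355
Finch: Treynor = (7.6% − 4.5%) / 0.36 = 8.611
Kestrel: Treynor = (21.5% − 4.5%) / 0.51 = 33.333
Highest: Kestrel (33.333).

Kestrel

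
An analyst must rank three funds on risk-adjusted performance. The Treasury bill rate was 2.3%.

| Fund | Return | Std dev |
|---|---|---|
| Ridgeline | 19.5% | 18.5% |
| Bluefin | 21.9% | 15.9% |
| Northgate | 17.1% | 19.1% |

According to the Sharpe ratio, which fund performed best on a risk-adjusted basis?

Ridgeline: Sharpe ratio = (19.5% − 2.3%) / 18.5% = 0.930
Bluefin: Sharpe ratio = (21.9% − 2.3%) / 15.9% = 1.233
Northgate: Sharpe ratio = (17.1% − 2.3%) / 19.1% = 0.775
Highest: Bluefin (1.233).

Bluefin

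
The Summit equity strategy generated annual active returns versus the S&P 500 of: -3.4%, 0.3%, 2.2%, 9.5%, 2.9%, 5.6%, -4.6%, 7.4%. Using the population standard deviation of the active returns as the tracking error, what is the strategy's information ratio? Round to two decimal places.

0.54

Mean return r̄ = 19.90 / 8 = 2.4875%
Population std dev = √[172.9288 / 8] = 4.6493%
IR = r̄ / tracking error = 2.4875 / 4.6493 = 0.5350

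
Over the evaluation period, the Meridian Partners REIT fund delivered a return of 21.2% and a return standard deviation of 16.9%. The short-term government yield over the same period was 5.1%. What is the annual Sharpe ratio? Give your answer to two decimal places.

0.95

Sharpe = (Rp − Rf) / σp = (21.2% − 5.1%) / 16.9% = 16.10% / 16.9% = 0.9527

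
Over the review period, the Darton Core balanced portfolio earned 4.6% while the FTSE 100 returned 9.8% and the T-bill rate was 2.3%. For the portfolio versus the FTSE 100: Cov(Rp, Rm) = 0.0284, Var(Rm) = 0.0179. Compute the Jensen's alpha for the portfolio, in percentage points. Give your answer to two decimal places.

-9.60

β = Cov / Var = 0.0284 / 0.0179 = 1.5866
E[R] = Rf + β(Rm − Rf) = 2.3% + 1.5866 × (9.8% − 2.3%) = 14.1995%
α = Rp − E[R] = 4.6% − 14.1995% = -9.5995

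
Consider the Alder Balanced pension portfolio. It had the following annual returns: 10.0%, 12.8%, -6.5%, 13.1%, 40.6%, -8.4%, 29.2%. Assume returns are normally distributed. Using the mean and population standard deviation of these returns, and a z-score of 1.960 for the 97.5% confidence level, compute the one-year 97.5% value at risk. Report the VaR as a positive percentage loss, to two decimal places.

19.08

Mean return μ = 90.80 / 7 = 12.9714%
Σ(r − μ)² = (10 − 12.9714)² + (12.8 − 12.9714)² + … = 1871.4543
population σ = √(1871.4543 / 7) = √267.3506 = 16.3509%
VaR = −(μ − z·σ) = −(12.9714 − 1.960 × 16.3509) = −(-19.0764) = 19.0764%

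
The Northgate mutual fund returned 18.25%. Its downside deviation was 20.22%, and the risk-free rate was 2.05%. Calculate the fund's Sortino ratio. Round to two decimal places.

Sortino = (Rp − Rf) / σd = (18.25% − 2.05%) / 20.22% = 16.20% / 20.22% = 0.8012

0.80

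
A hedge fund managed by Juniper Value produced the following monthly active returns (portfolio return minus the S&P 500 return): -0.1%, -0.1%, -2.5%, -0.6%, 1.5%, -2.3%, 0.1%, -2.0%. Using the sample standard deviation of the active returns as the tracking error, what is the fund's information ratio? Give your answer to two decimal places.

μ = (-0.1 − 0.1 − 2.5 − 0.6 + 1.5 − 2.3 + 0.1 − 2) / 8 = -6.00 / 8 = -0.7500%
Sample std dev = √[13.6800 / 7] = 1.3980%
IR = μ / tracking error = -0.7500 / 1.3980 = -0.5365

-0.54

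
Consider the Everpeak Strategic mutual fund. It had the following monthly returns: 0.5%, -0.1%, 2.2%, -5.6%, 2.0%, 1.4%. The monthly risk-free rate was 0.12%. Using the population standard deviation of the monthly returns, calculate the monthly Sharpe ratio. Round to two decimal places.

Mean return r̄ = 0.40 / 6 = 0.0667%
Σ(r − r̄)² = (0.5 − 0.0667)² + (-0.1 − 0.0667)² + … = 42.3933
population σ = √(42.3933 / 6) = √7.0656 = 2.6581%
Sharpe = (r̄ − rf) / σ = (0.0667 − 0.12) / 2.6581 = -0.0533 / 2.6581 = -0.0201

-0.02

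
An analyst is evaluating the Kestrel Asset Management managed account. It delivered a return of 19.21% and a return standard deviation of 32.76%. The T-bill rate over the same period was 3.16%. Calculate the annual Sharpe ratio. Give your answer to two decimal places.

0.49

Sharpe = (Rp − Rf) / σp = (19.21% − 3.16%) / 32.76% = 16.05% / 32.76% = 0.4899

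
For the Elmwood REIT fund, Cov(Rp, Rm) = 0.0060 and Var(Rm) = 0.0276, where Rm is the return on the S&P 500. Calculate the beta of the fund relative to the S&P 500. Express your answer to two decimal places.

0.22

β = Cov(Rp, Rm) / Var(Rm) = 0.0060 / 0.0276 = 0.2174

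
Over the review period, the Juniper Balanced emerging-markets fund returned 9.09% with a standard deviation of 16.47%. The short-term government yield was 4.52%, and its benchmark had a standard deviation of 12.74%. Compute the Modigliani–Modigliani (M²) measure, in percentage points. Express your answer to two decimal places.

8.06

Sharpe = (Rp − Rf) / σp = (9.09% − 4.52%) / 16.47% = 0.2775
M² = Rf + Sharpe × σm = 4.52% + 0.2775 × 12.74% = 8.0554%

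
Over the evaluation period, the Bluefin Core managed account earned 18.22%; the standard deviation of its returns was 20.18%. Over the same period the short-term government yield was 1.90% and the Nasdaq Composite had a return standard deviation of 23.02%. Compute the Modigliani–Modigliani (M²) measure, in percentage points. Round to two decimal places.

20.52

Sharpe = (Rp − Rf) / σp = (18.22% − 1.90%) / 20.18% = 0.8087
M² = Rf + Sharpe × σm = 1.90% + 0.8087 × 23.02% = 20.5163%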